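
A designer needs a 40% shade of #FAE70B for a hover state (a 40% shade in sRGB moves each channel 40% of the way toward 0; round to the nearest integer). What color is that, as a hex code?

#FAE70B is rgb(250, 231, 11).
A 40% shade moves each channel 40% toward 0:
  R: 250 − 100 = 150 → 150
  G: 231 + 0.4×(0−231) = 231 − 92.4 = 138.6 → 139
  B: 11 − 4.4 = 6.6 → 7
rgb(150, 139, 7) = #968B07.

#968B07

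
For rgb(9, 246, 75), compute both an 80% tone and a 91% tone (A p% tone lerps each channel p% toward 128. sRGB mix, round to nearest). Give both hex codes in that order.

#689875, #758B7B

80% tone:
  R: 9 + 0.8×(128−9) = 9 + 95.2 = 104.2 → 104
  G: 246 + 0.8×(128−246) = 246 − 94.4 = 151.6 → 152
  B: 75 + 0.8×(128−75) = 75 + 42.4 = 117.4 → 117
  → #689875
91% tone:
  R: 9 + 108.29 = 117.29 → 117
  G: 246 − 107.38 = 138.62 → 139
  B: 75 + 0.91×(128−75) = 75 + 48.23 = 123.23 → 123
  → #758B7B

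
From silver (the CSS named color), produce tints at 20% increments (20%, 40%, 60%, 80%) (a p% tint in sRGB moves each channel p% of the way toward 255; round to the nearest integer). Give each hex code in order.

#CDCDCD, #D9D9D9, #E6E6E6, #F2F2F2

CSS silver is rgb(192, 192, 192).
20%: (192 + 12.6 = 204.6→205, 192 + 12.6 = 204.6→205, 192 + 12.6 = 204.6→205) → #CDCDCD
40%: (192 + 25.2 = 217.2→217, 192 + 25.2 = 217.2→217, 192 + 25.2 = 217.2→217) → #D9D9D9
60%: (192 + 37.8 = 229.8→230, 192 + 37.8 = 229.8→230, 192 + 37.8 = 229.8→230) → #E6E6E6
80%: (192 + 50.4 = 242.4→242, 192 + 50.4 = 242.4→242, 192 + 50.4 = 242.4→242) → #F2F2F2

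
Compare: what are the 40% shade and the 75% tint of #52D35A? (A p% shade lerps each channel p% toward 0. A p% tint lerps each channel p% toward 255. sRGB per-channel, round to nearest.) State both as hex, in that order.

#317F36, #D4F4D6

#52D35A is rgb(82, 211, 90).
40% shade:
  R: 82 − 32.8 = 49.2 → 49
  G: 211 + 0.4×(0−211) = 211 − 84.4 = 126.6 → 127
  B: 90 + 0.4×(0−90) = 90 − 36 = 54 → 54
  → #317F36
75% tint:
  R: 82 + 129.75 = 211.75 → 212
  G: 211 + 0.75×(255−211) = 211 + 33 = 244 → 244
  B: 90 + 0.75×(255−90) = 90 + 123.75 = 213.75 → 214
  → #D4F4D6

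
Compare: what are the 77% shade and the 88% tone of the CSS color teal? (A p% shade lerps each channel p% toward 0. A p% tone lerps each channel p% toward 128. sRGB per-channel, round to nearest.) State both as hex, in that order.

#001d1d, #718080

CSS teal is rgb(0, 128, 128).
77% shade:
  R: 0 + 0 = 0 → 0
  G: 128 − 98.56 = 29.44 → 29
  B: 128 + 0.77×(0−128) = 128 − 98.56 = 29.44 → 29
  → #001d1d
88% tone:
  R: 0 + 112.64 = 112.64 → 113
  G: 128 + 0 = 128 → 128
  B: 128 + 0.88×(128−128) = 128 + 0 = 128 → 128
  → #718080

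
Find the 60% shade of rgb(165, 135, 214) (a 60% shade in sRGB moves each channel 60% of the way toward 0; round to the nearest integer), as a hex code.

Per channel, c → c + 0.6(0 − c):
  R: 165 + 0.6×(0−165) = 165 − 99 = 66 → 66
  G: 135 + 0.6×(0−135) = 135 − 81 = 54 → 54
  B: 214 + 0.6×(0−214) = 214 − 128.4 = 85.6 → 86
rgb(66, 54, 86) = #423656.

#423656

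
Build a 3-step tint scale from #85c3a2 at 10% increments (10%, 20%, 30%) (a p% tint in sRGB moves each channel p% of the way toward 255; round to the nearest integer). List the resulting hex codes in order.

#91c9ab, #9dcfb5, #aad5be

#85c3a2 is rgb(133, 195, 162).
10%: (133 + 12.2 = 145.2→145, 195 + 6 = 201→201, 162 + 9.3 = 171.3→171) → #91c9ab
20%: (133 + 24.4 = 157.4→157, 195 + 12 = 207→207, 162 + 18.6 = 180.6→181) → #9dcfb5
30%: (133 + 36.6 = 169.6→170, 195 + 18 = 213→213, 162 + 27.9 = 189.9→190) → #aad5be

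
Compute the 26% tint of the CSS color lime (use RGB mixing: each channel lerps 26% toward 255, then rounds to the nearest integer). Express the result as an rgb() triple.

rgb(66, 255, 66)

CSS lime is rgb(0, 255, 0).
Per channel, c → c + 0.26(255 − c):
  R: 0 + 66.3 = 66.3 → 66
  G: 255 + 0.26×(255−255) = 255 + 0 = 255 → 255
  B: 0 + 66.3 = 66.3 → 66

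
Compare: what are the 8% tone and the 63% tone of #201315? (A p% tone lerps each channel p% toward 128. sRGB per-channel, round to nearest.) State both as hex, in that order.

#201315 is rgb(32, 19, 21).
8% tone:
  R: 32 + 7.68 = 39.68 → 40
  G: 19 + 8.72 = 27.72 → 28
  B: 21 + 0.08×(128−21) = 21 + 8.56 = 29.56 → 30
  → #281c1e
63% tone:
  R: 32 + 60.48 = 92.48 → 92
  G: 19 + 0.63×(128−19) = 19 + 68.67 = 87.67 → 88
  B: 21 + 0.63×(128−21) = 21 + 67.41 = 88.41 → 88
  → #5c5858

#281c1e, #5c5858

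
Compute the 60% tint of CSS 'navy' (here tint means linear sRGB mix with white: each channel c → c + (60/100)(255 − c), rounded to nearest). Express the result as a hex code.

#9999CC

CSS navy is rgb(0, 0, 128).
Per channel, c → c + 0.6(255 − c):
  R: 0 + 0.6×(255−0) = 0 + 153 = 153 → 153
  G: 0 + 153 = 153 → 153
  B: 128 + 76.2 = 204.2 → 204
rgb(153, 153, 204) = #9999CC.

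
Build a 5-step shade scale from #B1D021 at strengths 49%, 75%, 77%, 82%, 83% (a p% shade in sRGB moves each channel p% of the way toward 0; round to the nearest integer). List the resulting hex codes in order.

#5A6A11, #2C3408, #293008, #202506, #1E2306

#B1D021 is rgb(177, 208, 33).
49%: (177 − 86.73 = 90.27→90, 208 − 101.92 = 106.08→106, 33 − 16.17 = 16.83→17) → #5A6A11
75%: (177 − 132.75 = 44.25→44, 208 − 156 = 52→52, 33 − 24.75 = 8.25→8) → #2C3408
77%: (177 − 136.29 = 40.71→41, 208 − 160.16 = 47.84→48, 33 − 25.41 = 7.59→8) → #293008
82%: (177 − 145.14 = 31.86→32, 208 − 170.56 = 37.44→37, 33 − 27.06 = 5.94→6) → #202506
83%: (177 − 146.91 = 30.09→30, 208 − 172.64 = 35.36→35, 33 − 27.39 = 5.61→6) → #1E2306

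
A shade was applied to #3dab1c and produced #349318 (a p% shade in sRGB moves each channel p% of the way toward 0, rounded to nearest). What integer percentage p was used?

14%

#3dab1c is rgb(61, 171, 28); #349318 is rgb(52, 147, 24).
On the G channel (widest range): 147 ≈ 171 + (p/100)(0 − 171), so p ≈ 100×(147 − 171)/(0 − 171) = -2400/-171 = 14.04.
p = 14 reproduces all three channels after rounding.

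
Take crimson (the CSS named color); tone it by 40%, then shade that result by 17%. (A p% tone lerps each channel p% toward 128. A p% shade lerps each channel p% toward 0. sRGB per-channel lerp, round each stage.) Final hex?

CSS crimson is rgb(220, 20, 60).
Per channel, c → c + 0.4(128 − c):
  R: 220 + 0.4×(128−220) = 220 − 36.8 = 183.2 → 183
  G: 20 + 0.4×(128−20) = 20 + 43.2 = 63.2 → 63
  B: 60 + 27.2 = 87.2 → 87
After the tone: rgb(183, 63, 87) = #B73F57.
Lerp each channel 17% toward 0:
  R: 183 − 31.11 = 151.89 → 152
  G: 63 − 10.71 = 52.29 → 52
  B: 87 + 0.17×(0−87) = 87 − 14.79 = 72.21 → 72
rgb(152, 52, 72) = #983448.

#983448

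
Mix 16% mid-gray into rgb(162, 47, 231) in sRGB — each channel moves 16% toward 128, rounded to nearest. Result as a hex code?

#9d3cd7

Per channel, c → c + 0.16(128 − c):
  R: 162 + 0.16×(128−162) = 162 − 5.44 = 156.56 → 157
  G: 47 + 0.16×(128−47) = 47 + 12.96 = 59.96 → 60
  B: 231 − 16.48 = 214.52 → 215
rgb(157, 60, 215) = #9d3cd7.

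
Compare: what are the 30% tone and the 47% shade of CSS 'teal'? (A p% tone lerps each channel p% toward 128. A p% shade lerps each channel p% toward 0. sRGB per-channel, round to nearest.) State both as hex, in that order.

CSS teal is rgb(0, 128, 128).
30% tone:
  R: 0 + 0.3×(128−0) = 0 + 38.4 = 38.4 → 38
  G: 128 + 0.3×(128−128) = 128 + 0 = 128 → 128
  B: 128 + 0 = 128 → 128
  → #268080
47% shade:
  R: 0 + 0.47×(0−0) = 0 + 0 = 0 → 0
  G: 128 − 60.16 = 67.84 → 68
  B: 128 − 60.16 = 67.84 → 68
  → #004444

#268080, #004444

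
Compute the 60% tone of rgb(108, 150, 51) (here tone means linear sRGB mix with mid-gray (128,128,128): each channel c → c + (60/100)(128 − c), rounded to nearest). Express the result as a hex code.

Lerp each channel 60% toward 128:
  R: 108 + 0.6×(128−108) = 108 + 12 = 120 → 120
  G: 150 + 0.6×(128−150) = 150 − 13.2 = 136.8 → 137
  B: 51 + 46.2 = 97.2 → 97
rgb(120, 137, 97) = #788961.

#788961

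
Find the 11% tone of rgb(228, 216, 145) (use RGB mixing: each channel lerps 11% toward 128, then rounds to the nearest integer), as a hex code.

Per channel, c → c + 0.11(128 − c):
  R: 228 − 11 = 217 → 217
  G: 216 + 0.11×(128−216) = 216 − 9.68 = 206.32 → 206
  B: 145 − 1.87 = 143.13 → 143
rgb(217, 206, 143) = #d9ce8f.

#d9ce8f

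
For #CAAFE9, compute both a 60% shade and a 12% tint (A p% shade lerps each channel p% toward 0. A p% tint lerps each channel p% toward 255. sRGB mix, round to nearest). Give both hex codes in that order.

#CAAFE9 is rgb(202, 175, 233).
60% shade:
  R: 202 + 0.6×(0−202) = 202 − 121.2 = 80.8 → 81
  G: 175 − 105 = 70 → 70
  B: 233 − 139.8 = 93.2 → 93
  → #51465D
12% tint:
  R: 202 + 0.12×(255−202) = 202 + 6.36 = 208.36 → 208
  G: 175 + 0.12×(255−175) = 175 + 9.6 = 184.6 → 185
  B: 233 + 0.12×(255−233) = 233 + 2.64 = 235.64 → 236
  → #D0B9EC

#51465D, #D0B9EC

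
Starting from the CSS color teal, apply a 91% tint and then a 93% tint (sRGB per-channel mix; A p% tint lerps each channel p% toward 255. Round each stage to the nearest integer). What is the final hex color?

CSS teal is rgb(0, 128, 128).
Lerp each channel 91% toward 255:
  R: 0 + 0.91×(255−0) = 0 + 232.05 = 232.05 → 232
  G: 128 + 0.91×(255−128) = 128 + 115.57 = 243.57 → 244
  B: 128 + 115.57 = 243.57 → 244
After the tint: rgb(232, 244, 244) = #E8F4F4.
Lerp each channel 93% toward 255:
  R: 232 + 21.39 = 253.39 → 253
  G: 244 + 0.93×(255−244) = 244 + 10.23 = 254.23 → 254
  B: 244 + 10.23 = 254.23 → 254
rgb(253, 254, 254) = #FDFEFE.

#FDFEFE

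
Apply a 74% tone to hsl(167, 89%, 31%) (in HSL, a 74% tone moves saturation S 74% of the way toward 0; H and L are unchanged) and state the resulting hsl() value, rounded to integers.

hsl(167, 23%, 31%)

S moves 74% from 89 toward 0: 89 − 65.86 = 23.14 → 23.
H and L are unchanged.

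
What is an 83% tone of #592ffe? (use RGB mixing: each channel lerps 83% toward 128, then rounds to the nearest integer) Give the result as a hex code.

#592ffe is rgb(89, 47, 254).
Per channel, c → c + 0.83(128 − c):
  R: 89 + 0.83×(128−89) = 89 + 32.37 = 121.37 → 121
  G: 47 + 67.23 = 114.23 → 114
  B: 254 + 0.83×(128−254) = 254 − 104.58 = 149.42 → 149
rgb(121, 114, 149) = #797295.

#797295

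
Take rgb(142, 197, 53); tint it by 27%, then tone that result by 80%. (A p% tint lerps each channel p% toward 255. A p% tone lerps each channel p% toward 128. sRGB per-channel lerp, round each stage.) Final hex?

A 27% tint moves each channel 27% toward 255:
  R: 142 + 0.27×(255−142) = 142 + 30.51 = 172.51 → 173
  G: 197 + 0.27×(255−197) = 197 + 15.66 = 212.66 → 213
  B: 53 + 54.54 = 107.54 → 108
After the tint: rgb(173, 213, 108) = #add56c.
Per channel, c → c + 0.8(128 − c):
  R: 173 + 0.8×(128−173) = 173 − 36 = 137 → 137
  G: 213 + 0.8×(128−213) = 213 − 68 = 145 → 145
  B: 108 + 0.8×(128−108) = 108 + 16 = 124 → 124
rgb(137, 145, 124) = #89917c.

#89917c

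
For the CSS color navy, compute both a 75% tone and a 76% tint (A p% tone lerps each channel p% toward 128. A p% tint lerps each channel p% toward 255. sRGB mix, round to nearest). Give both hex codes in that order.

#606080, #C2C2E1

CSS navy is rgb(0, 0, 128).
75% tone:
  R: 0 + 0.75×(128−0) = 0 + 96 = 96 → 96
  G: 0 + 0.75×(128−0) = 0 + 96 = 96 → 96
  B: 128 + 0.75×(128−128) = 128 + 0 = 128 → 128
  → #606080
76% tint:
  R: 0 + 0.76×(255−0) = 0 + 193.8 = 193.8 → 194
  G: 0 + 0.76×(255−0) = 0 + 193.8 = 193.8 → 194
  B: 128 + 96.52 = 224.52 → 225
  → #C2C2E1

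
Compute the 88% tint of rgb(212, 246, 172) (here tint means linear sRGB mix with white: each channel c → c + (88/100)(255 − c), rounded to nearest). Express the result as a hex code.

An 88% tint moves each channel 88% toward 255:
  R: 212 + 37.84 = 249.84 → 250
  G: 246 + 0.88×(255−246) = 246 + 7.92 = 253.92 → 254
  B: 172 + 73.04 = 245.04 → 245
rgb(250, 254, 245) = #fafef5.

#fafef5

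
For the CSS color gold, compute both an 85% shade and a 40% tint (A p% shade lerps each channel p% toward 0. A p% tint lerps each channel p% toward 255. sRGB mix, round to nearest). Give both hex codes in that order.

CSS gold is rgb(255, 215, 0).
85% shade:
  R: 255 + 0.85×(0−255) = 255 − 216.75 = 38.25 → 38
  G: 215 + 0.85×(0−215) = 215 − 182.75 = 32.25 → 32
  B: 0 + 0.85×(0−0) = 0 + 0 = 0 → 0
  → #262000
40% tint:
  R: 255 + 0.4×(255−255) = 255 + 0 = 255 → 255
  G: 215 + 0.4×(255−215) = 215 + 16 = 231 → 231
  B: 0 + 102 = 102 → 102
  → #ffe766

#262000, #ffe766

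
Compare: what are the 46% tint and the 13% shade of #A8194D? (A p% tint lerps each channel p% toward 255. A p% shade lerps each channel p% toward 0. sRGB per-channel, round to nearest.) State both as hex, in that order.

#A8194D is rgb(168, 25, 77).
46% tint:
  R: 168 + 0.46×(255−168) = 168 + 40.02 = 208.02 → 208
  G: 25 + 105.8 = 130.8 → 131
  B: 77 + 0.46×(255−77) = 77 + 81.88 = 158.88 → 159
  → #D0839F
13% shade:
  R: 168 + 0.13×(0−168) = 168 − 21.84 = 146.16 → 146
  G: 25 + 0.13×(0−25) = 25 − 3.25 = 21.75 → 22
  B: 77 + 0.13×(0−77) = 77 − 10.01 = 66.99 → 67
  → #921643

#D0839F, #921643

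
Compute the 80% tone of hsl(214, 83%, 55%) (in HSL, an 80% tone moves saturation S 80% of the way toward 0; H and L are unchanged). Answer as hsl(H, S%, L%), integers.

hsl(214, 17%, 55%)

S moves 80% from 83 toward 0: 83 − 66.4 = 16.6 → 17.
H and L are unchanged.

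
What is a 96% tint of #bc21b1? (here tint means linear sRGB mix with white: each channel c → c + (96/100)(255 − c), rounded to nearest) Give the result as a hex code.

#fcf6fc

#bc21b1 is rgb(188, 33, 177).
Lerp each channel 96% toward 255:
  R: 188 + 64.32 = 252.32 → 252
  G: 33 + 0.96×(255−33) = 33 + 213.12 = 246.12 → 246
  B: 177 + 74.88 = 251.88 → 252
rgb(252, 246, 252) = #fcf6fc.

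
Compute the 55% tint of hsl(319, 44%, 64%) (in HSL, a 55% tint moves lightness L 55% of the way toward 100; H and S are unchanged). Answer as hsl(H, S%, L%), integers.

hsl(319, 44%, 84%)

L moves 55% from 64 toward 100: 64 + 19.8 = 83.8 → 84.
H and S are unchanged.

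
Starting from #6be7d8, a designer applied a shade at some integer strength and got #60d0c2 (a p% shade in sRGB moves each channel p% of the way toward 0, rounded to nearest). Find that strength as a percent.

#6be7d8 is rgb(107, 231, 216); #60d0c2 is rgb(96, 208, 194).
On the G channel (widest range): 208 ≈ 231 + (p/100)(0 − 231), so p ≈ 100×(208 − 231)/(0 − 231) = -2300/-231 = 9.96.
p = 10 reproduces all three channels after rounding.

10%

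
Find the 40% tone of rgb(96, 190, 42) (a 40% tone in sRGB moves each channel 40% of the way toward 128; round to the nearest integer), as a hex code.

#6DA54C

Lerp each channel 40% toward 128:
  R: 96 + 12.8 = 108.8 → 109
  G: 190 + 0.4×(128−190) = 190 − 24.8 = 165.2 → 165
  B: 42 + 0.4×(128−42) = 42 + 34.4 = 76.4 → 76
rgb(109, 165, 76) = #6DA54C.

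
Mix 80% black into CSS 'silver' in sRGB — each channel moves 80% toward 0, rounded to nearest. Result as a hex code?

CSS silver is rgb(192, 192, 192).
Lerp each channel 80% toward 0:
  R: 192 − 153.6 = 38.4 → 38
  G: 192 + 0.8×(0−192) = 192 − 153.6 = 38.4 → 38
  B: 192 + 0.8×(0−192) = 192 − 153.6 = 38.4 → 38
rgb(38, 38, 38) = #262626.

#262626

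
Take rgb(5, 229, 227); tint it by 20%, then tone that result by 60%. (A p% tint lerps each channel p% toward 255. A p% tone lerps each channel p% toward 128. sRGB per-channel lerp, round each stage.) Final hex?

#63aaaa

A 20% tint moves each channel 20% toward 255:
  R: 5 + 50 = 55 → 55
  G: 229 + 0.2×(255−229) = 229 + 5.2 = 234.2 → 234
  B: 227 + 0.2×(255−227) = 227 + 5.6 = 232.6 → 233
After the tint: rgb(55, 234, 233) = #37eae9.
Per channel, c → c + 0.6(128 − c):
  R: 55 + 0.6×(128−55) = 55 + 43.8 = 98.8 → 99
  G: 234 + 0.6×(128−234) = 234 − 63.6 = 170.4 → 170
  B: 233 − 63 = 170 → 170
rgb(99, 170, 170) = #63aaaa.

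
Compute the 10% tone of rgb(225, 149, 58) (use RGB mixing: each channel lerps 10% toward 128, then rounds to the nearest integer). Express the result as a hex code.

#D79341

A 10% tone moves each channel 10% toward 128:
  R: 225 + 0.1×(128−225) = 225 − 9.7 = 215.3 → 215
  G: 149 + 0.1×(128−149) = 149 − 2.1 = 146.9 → 147
  B: 58 + 7 = 65 → 65
rgb(215, 147, 65) = #D79341.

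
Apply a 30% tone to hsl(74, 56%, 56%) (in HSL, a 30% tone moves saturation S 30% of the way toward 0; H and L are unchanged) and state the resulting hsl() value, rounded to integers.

hsl(74, 39%, 56%)

S moves 30% from 56 toward 0: 56 − 16.8 = 39.2 → 39.
H and L are unchanged.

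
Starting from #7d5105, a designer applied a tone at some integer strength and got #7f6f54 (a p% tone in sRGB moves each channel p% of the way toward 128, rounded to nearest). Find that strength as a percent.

#7d5105 is rgb(125, 81, 5); #7f6f54 is rgb(127, 111, 84).
On the B channel (widest range): 84 ≈ 5 + (p/100)(128 − 5), so p ≈ 100×(84 − 5)/(128 − 5) = 7900/123 = 64.23.
p = 64 reproduces all three channels after rounding.

64%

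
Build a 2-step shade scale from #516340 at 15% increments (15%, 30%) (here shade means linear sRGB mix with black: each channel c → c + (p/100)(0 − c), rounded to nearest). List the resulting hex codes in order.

#455436, #39452d

#516340 is rgb(81, 99, 64).
15%: (81 − 12.15 = 68.85→69, 99 − 14.85 = 84.15→84, 64 − 9.6 = 54.4→54) → #455436
30%: (81 − 24.3 = 56.7→57, 99 − 29.7 = 69.3→69, 64 − 19.2 = 44.8→45) → #39452d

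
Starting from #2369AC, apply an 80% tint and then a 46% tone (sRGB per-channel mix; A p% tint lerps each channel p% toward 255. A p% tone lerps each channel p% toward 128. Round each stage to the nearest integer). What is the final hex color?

#2369AC is rgb(35, 105, 172).
Per channel, c → c + 0.8(255 − c):
  R: 35 + 0.8×(255−35) = 35 + 176 = 211 → 211
  G: 105 + 0.8×(255−105) = 105 + 120 = 225 → 225
  B: 172 + 0.8×(255−172) = 172 + 66.4 = 238.4 → 238
After the tint: rgb(211, 225, 238) = #D3E1EE.
Per channel, c → c + 0.46(128 − c):
  R: 211 + 0.46×(128−211) = 211 − 38.18 = 172.82 → 173
  G: 225 + 0.46×(128−225) = 225 − 44.62 = 180.38 → 180
  B: 238 + 0.46×(128−238) = 238 − 50.6 = 187.4 → 187
rgb(173, 180, 187) = #ADB4BB.

#ADB4BB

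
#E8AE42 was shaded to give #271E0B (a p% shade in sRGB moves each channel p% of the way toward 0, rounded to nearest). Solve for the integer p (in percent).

#E8AE42 is rgb(232, 174, 66); #271E0B is rgb(39, 30, 11).
On the R channel (widest range): 39 ≈ 232 + (p/100)(0 − 232), so p ≈ 100×(39 − 232)/(0 − 232) = -19300/-232 = 83.19.
p = 83 reproduces all three channels after rounding.

83%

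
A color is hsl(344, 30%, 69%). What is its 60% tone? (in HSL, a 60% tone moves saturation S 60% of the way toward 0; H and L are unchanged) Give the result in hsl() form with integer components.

hsl(344, 12%, 69%)

S moves 60% from 30 toward 0: 30 − 18 = 12 → 12.
H and L are unchanged.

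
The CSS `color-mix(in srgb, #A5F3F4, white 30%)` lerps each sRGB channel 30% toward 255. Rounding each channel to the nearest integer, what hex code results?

#C0F7F7

#A5F3F4 is rgb(165, 243, 244).
Per channel, c → c + 0.3(255 − c):
  R: 165 + 0.3×(255−165) = 165 + 27 = 192 → 192
  G: 243 + 0.3×(255−243) = 243 + 3.6 = 246.6 → 247
  B: 244 + 0.3×(255−244) = 244 + 3.3 = 247.3 → 247
rgb(192, 247, 247) = #C0F7F7.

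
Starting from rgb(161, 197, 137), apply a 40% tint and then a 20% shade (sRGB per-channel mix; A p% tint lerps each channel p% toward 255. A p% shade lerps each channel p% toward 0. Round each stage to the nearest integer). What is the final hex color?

#9FB093

Lerp each channel 40% toward 255:
  R: 161 + 0.4×(255−161) = 161 + 37.6 = 198.6 → 199
  G: 197 + 0.4×(255−197) = 197 + 23.2 = 220.2 → 220
  B: 137 + 0.4×(255−137) = 137 + 47.2 = 184.2 → 184
After the tint: rgb(199, 220, 184) = #C7DCB8.
Per channel, c → c + 0.2(0 − c):
  R: 199 − 39.8 = 159.2 → 159
  G: 220 − 44 = 176 → 176
  B: 184 + 0.2×(0−184) = 184 − 36.8 = 147.2 → 147
rgb(159, 176, 147) = #9FB093.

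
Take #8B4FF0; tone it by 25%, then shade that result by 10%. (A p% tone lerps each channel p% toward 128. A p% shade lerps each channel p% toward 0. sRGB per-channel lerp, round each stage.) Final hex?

#7A52BF

#8B4FF0 is rgb(139, 79, 240).
A 25% tone moves each channel 25% toward 128:
  R: 139 − 2.75 = 136.25 → 136
  G: 79 + 0.25×(128−79) = 79 + 12.25 = 91.25 → 91
  B: 240 + 0.25×(128−240) = 240 − 28 = 212 → 212
After the tone: rgb(136, 91, 212) = #885BD4.
Lerp each channel 10% toward 0:
  R: 136 + 0.1×(0−136) = 136 − 13.6 = 122.4 → 122
  G: 91 − 9.1 = 81.9 → 82
  B: 212 + 0.1×(0−212) = 212 − 21.2 = 190.8 → 191
rgb(122, 82, 191) = #7A52BF.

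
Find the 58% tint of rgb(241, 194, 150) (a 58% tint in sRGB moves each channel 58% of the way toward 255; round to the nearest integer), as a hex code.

#F9E5D3

A 58% tint moves each channel 58% toward 255:
  R: 241 + 0.58×(255−241) = 241 + 8.12 = 249.12 → 249
  G: 194 + 0.58×(255−194) = 194 + 35.38 = 229.38 → 229
  B: 150 + 60.9 = 210.9 → 211
rgb(249, 229, 211) = #F9E5D3.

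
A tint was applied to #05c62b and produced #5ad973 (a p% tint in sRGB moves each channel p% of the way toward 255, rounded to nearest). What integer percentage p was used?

34%

#05c62b is rgb(5, 198, 43); #5ad973 is rgb(90, 217, 115).
On the R channel (widest range): 90 ≈ 5 + (p/100)(255 − 5), so p ≈ 100×(90 − 5)/(255 − 5) = 8500/250 = 34.00.
p = 34 reproduces all three channels after rounding.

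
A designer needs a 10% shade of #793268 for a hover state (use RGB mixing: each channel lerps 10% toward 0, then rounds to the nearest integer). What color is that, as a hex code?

#6d2d5e

#793268 is rgb(121, 50, 104).
Per channel, c → c + 0.1(0 − c):
  R: 121 + 0.1×(0−121) = 121 − 12.1 = 108.9 → 109
  G: 50 − 5 = 45 → 45
  B: 104 − 10.4 = 93.6 → 94
rgb(109, 45, 94) = #6d2d5e.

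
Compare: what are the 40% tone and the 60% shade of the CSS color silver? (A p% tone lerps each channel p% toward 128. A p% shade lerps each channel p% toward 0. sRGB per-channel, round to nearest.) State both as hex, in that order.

#a6a6a6, #4d4d4d

CSS silver is rgb(192, 192, 192).
40% tone:
  R: 192 − 25.6 = 166.4 → 166
  G: 192 − 25.6 = 166.4 → 166
  B: 192 + 0.4×(128−192) = 192 − 25.6 = 166.4 → 166
  → #a6a6a6
60% shade:
  R: 192 + 0.6×(0−192) = 192 − 115.2 = 76.8 → 77
  G: 192 + 0.6×(0−192) = 192 − 115.2 = 76.8 → 77
  B: 192 − 115.2 = 76.8 → 77
  → #4d4d4d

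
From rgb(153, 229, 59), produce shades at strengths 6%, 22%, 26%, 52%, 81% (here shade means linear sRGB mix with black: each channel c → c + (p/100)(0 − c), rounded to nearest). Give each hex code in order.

#90d737, #77b32e, #71a92c, #496e1c, #1d2c0b

6%: (153 − 9.18 = 143.82→144, 229 − 13.74 = 215.26→215, 59 − 3.54 = 55.46→55) → #90d737
22%: (153 − 33.66 = 119.34→119, 229 − 50.38 = 178.62→179, 59 − 12.98 = 46.02→46) → #77b32e
26%: (153 − 39.78 = 113.22→113, 229 − 59.54 = 169.46→169, 59 − 15.34 = 43.66→44) → #71a92c
52%: (153 − 79.56 = 73.44→73, 229 − 119.08 = 109.92→110, 59 − 30.68 = 28.32→28) → #496e1c
81%: (153 − 123.93 = 29.07→29, 229 − 185.49 = 43.51→44, 59 − 47.79 = 11.21→11) → #1d2c0b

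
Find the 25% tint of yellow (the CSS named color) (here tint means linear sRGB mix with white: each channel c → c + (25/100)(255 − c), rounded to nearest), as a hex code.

#FFFF40

CSS yellow is rgb(255, 255, 0).
Per channel, c → c + 0.25(255 − c):
  R: 255 + 0.25×(255−255) = 255 + 0 = 255 → 255
  G: 255 + 0 = 255 → 255
  B: 0 + 0.25×(255−0) = 0 + 63.75 = 63.75 → 64
rgb(255, 255, 64) = #FFFF40.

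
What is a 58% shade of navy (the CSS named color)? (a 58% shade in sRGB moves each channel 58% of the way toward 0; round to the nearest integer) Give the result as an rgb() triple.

rgb(0, 0, 54)

CSS navy is rgb(0, 0, 128).
Lerp each channel 58% toward 0:
  R: 0 + 0 = 0 → 0
  G: 0 + 0.58×(0−0) = 0 + 0 = 0 → 0
  B: 128 + 0.58×(0−128) = 128 − 74.24 = 53.76 → 54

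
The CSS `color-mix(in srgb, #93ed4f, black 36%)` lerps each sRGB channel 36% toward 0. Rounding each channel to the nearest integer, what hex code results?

#5e9833

#93ed4f is rgb(147, 237, 79).
Per channel, c → c + 0.36(0 − c):
  R: 147 + 0.36×(0−147) = 147 − 52.92 = 94.08 → 94
  G: 237 − 85.32 = 151.68 → 152
  B: 79 − 28.44 = 50.56 → 51
rgb(94, 152, 51) = #5e9833.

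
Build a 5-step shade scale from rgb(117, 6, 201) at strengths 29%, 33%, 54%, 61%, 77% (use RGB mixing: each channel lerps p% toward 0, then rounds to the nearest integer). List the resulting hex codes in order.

29%: (117 − 33.93 = 83.07→83, 6 − 1.74 = 4.26→4, 201 − 58.29 = 142.71→143) → #53048f
33%: (117 − 38.61 = 78.39→78, 6 − 1.98 = 4.02→4, 201 − 66.33 = 134.67→135) → #4e0487
54%: (117 − 63.18 = 53.82→54, 6 − 3.24 = 2.76→3, 201 − 108.54 = 92.46→92) → #36035c
61%: (117 − 71.37 = 45.63→46, 6 − 3.66 = 2.34→2, 201 − 122.61 = 78.39→78) → #2e024e
77%: (117 − 90.09 = 26.91→27, 6 − 4.62 = 1.38→1, 201 − 154.77 = 46.23→46) → #1b012e

#53048f, #4e0487, #36035c, #2e024e, #1b012e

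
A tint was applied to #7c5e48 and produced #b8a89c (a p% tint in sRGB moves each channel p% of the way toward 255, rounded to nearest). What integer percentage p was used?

46%

#7c5e48 is rgb(124, 94, 72); #b8a89c is rgb(184, 168, 156).
On the B channel (widest range): 156 ≈ 72 + (p/100)(255 − 72), so p ≈ 100×(156 − 72)/(255 − 72) = 8400/183 = 45.90.
p = 46 reproduces all three channels after rounding.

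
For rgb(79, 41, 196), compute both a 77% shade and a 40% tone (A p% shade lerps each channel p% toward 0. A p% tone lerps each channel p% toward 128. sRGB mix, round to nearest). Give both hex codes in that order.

77% shade:
  R: 79 − 60.83 = 18.17 → 18
  G: 41 + 0.77×(0−41) = 41 − 31.57 = 9.43 → 9
  B: 196 − 150.92 = 45.08 → 45
  → #12092D
40% tone:
  R: 79 + 19.6 = 98.6 → 99
  G: 41 + 0.4×(128−41) = 41 + 34.8 = 75.8 → 76
  B: 196 + 0.4×(128−196) = 196 − 27.2 = 168.8 → 169
  → #634CA9

#12092D, #634CA9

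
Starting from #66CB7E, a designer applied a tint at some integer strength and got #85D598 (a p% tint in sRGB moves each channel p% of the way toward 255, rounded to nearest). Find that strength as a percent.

20%

#66CB7E is rgb(102, 203, 126); #85D598 is rgb(133, 213, 152).
On the R channel (widest range): 133 ≈ 102 + (p/100)(255 − 102), so p ≈ 100×(133 − 102)/(255 − 102) = 3100/153 = 20.26.
p = 20 reproduces all three channels after rounding.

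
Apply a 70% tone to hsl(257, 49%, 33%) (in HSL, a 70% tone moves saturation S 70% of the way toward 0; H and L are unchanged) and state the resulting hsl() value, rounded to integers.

hsl(257, 15%, 33%)

S moves 70% from 49 toward 0: 49 − 34.3 = 14.7 → 15.
H and L are unchanged.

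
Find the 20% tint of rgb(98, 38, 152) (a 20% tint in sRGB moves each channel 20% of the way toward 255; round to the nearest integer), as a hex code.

Per channel, c → c + 0.2(255 − c):
  R: 98 + 31.4 = 129.4 → 129
  G: 38 + 0.2×(255−38) = 38 + 43.4 = 81.4 → 81
  B: 152 + 0.2×(255−152) = 152 + 20.6 = 172.6 → 173
rgb(129, 81, 173) = #8151AD.

#8151AD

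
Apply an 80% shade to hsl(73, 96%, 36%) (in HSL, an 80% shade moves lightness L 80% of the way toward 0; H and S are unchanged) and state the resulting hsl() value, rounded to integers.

hsl(73, 96%, 7%)

L moves 80% from 36 toward 0: 36 − 28.8 = 7.2 → 7.
H and S are unchanged.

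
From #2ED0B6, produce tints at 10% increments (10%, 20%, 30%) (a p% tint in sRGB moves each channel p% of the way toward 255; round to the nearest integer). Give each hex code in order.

#43D5BD, #58D9C5, #6DDECC

#2ED0B6 is rgb(46, 208, 182).
10%: (46 + 20.9 = 66.9→67, 208 + 4.7 = 212.7→213, 182 + 7.3 = 189.3→189) → #43D5BD
20%: (46 + 41.8 = 87.8→88, 208 + 9.4 = 217.4→217, 182 + 14.6 = 196.6→197) → #58D9C5
30%: (46 + 62.7 = 108.7→109, 208 + 14.1 = 222.1→222, 182 + 21.9 = 203.9→204) → #6DDECC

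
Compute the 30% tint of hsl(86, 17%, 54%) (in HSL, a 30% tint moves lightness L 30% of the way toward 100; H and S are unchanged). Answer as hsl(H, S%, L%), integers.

L moves 30% from 54 toward 100: 54 + 13.8 = 67.8 → 68.
H and S are unchanged.

hsl(86, 17%, 68%)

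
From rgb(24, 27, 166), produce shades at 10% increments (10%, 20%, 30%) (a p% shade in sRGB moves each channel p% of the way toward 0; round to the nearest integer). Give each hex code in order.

#161895, #131685, #111374

10%: (24 − 2.4 = 21.6→22, 27 − 2.7 = 24.3→24, 166 − 16.6 = 149.4→149) → #161895
20%: (24 − 4.8 = 19.2→19, 27 − 5.4 = 21.6→22, 166 − 33.2 = 132.8→133) → #131685
30%: (24 − 7.2 = 16.8→17, 27 − 8.1 = 18.9→19, 166 − 49.8 = 116.2→116) → #111374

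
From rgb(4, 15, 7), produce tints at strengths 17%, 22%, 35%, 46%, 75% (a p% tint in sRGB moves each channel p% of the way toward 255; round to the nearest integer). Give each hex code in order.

#2F3831, #3B443E, #5C635E, #777D79, #C0C3C1

17%: (4 + 42.67 = 46.67→47, 15 + 40.8 = 55.8→56, 7 + 42.16 = 49.16→49) → #2F3831
22%: (4 + 55.22 = 59.22→59, 15 + 52.8 = 67.8→68, 7 + 54.56 = 61.56→62) → #3B443E
35%: (4 + 87.85 = 91.85→92, 15 + 84 = 99→99, 7 + 86.8 = 93.8→94) → #5C635E
46%: (4 + 115.46 = 119.46→119, 15 + 110.4 = 125.4→125, 7 + 114.08 = 121.08→121) → #777D79
75%: (4 + 188.25 = 192.25→192, 15 + 180 = 195→195, 7 + 186 = 193→193) → #C0C3C1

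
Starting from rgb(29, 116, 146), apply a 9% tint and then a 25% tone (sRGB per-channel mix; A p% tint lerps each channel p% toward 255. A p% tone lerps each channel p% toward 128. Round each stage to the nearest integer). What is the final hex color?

Per channel, c → c + 0.09(255 − c):
  R: 29 + 0.09×(255−29) = 29 + 20.34 = 49.34 → 49
  G: 116 + 0.09×(255−116) = 116 + 12.51 = 128.51 → 129
  B: 146 + 0.09×(255−146) = 146 + 9.81 = 155.81 → 156
After the tint: rgb(49, 129, 156) = #31819c.
A 25% tone moves each channel 25% toward 128:
  R: 49 + 0.25×(128−49) = 49 + 19.75 = 68.75 → 69
  G: 129 + 0.25×(128−129) = 129 − 0.25 = 128.75 → 129
  B: 156 − 7 = 149 → 149
rgb(69, 129, 149) = #458195.

#458195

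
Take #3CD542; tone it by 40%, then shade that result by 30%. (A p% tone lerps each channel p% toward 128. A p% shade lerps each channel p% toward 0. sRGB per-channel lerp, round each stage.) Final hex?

#3D7D40

#3CD542 is rgb(60, 213, 66).
A 40% tone moves each channel 40% toward 128:
  R: 60 + 0.4×(128−60) = 60 + 27.2 = 87.2 → 87
  G: 213 − 34 = 179 → 179
  B: 66 + 0.4×(128−66) = 66 + 24.8 = 90.8 → 91
After the tone: rgb(87, 179, 91) = #57B35B.
Per channel, c → c + 0.3(0 − c):
  R: 87 + 0.3×(0−87) = 87 − 26.1 = 60.9 → 61
  G: 179 + 0.3×(0−179) = 179 − 53.7 = 125.3 → 125
  B: 91 − 27.3 = 63.7 → 64
rgb(61, 125, 64) = #3D7D40.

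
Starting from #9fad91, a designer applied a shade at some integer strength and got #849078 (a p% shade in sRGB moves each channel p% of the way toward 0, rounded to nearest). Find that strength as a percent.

#9fad91 is rgb(159, 173, 145); #849078 is rgb(132, 144, 120).
On the G channel (widest range): 144 ≈ 173 + (p/100)(0 − 173), so p ≈ 100×(144 − 173)/(0 − 173) = -2900/-173 = 16.76.
p = 17 reproduces all three channels after rounding.

17%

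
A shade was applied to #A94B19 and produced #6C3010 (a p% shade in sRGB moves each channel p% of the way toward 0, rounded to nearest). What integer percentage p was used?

#A94B19 is rgb(169, 75, 25); #6C3010 is rgb(108, 48, 16).
On the R channel (widest range): 108 ≈ 169 + (p/100)(0 − 169), so p ≈ 100×(108 − 169)/(0 − 169) = -6100/-169 = 36.09.
p = 36 reproduces all three channels after rounding.

36%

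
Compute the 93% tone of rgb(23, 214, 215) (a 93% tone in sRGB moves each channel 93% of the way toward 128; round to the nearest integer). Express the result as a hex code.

Per channel, c → c + 0.93(128 − c):
  R: 23 + 0.93×(128−23) = 23 + 97.65 = 120.65 → 121
  G: 214 − 79.98 = 134.02 → 134
  B: 215 + 0.93×(128−215) = 215 − 80.91 = 134.09 → 134
rgb(121, 134, 134) = #798686.

#798686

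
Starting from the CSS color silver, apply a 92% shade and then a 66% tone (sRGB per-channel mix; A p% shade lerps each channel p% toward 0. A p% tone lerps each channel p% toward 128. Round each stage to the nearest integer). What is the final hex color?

CSS silver is rgb(192, 192, 192).
A 92% shade moves each channel 92% toward 0:
  R: 192 − 176.64 = 15.36 → 15
  G: 192 + 0.92×(0−192) = 192 − 176.64 = 15.36 → 15
  B: 192 + 0.92×(0−192) = 192 − 176.64 = 15.36 → 15
After the shade: rgb(15, 15, 15) = #0f0f0f.
Lerp each channel 66% toward 128:
  R: 15 + 0.66×(128−15) = 15 + 74.58 = 89.58 → 90
  G: 15 + 0.66×(128−15) = 15 + 74.58 = 89.58 → 90
  B: 15 + 0.66×(128−15) = 15 + 74.58 = 89.58 → 90
rgb(90, 90, 90) = #5a5a5a.

#5a5a5a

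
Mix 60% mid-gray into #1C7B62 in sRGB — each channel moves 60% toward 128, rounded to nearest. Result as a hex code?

#587E74

#1C7B62 is rgb(28, 123, 98).
A 60% tone moves each channel 60% toward 128:
  R: 28 + 0.6×(128−28) = 28 + 60 = 88 → 88
  G: 123 + 3 = 126 → 126
  B: 98 + 18 = 116 → 116
rgb(88, 126, 116) = #587E74.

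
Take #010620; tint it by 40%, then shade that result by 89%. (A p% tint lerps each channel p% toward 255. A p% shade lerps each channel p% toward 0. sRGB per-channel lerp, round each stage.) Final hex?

#010620 is rgb(1, 6, 32).
Per channel, c → c + 0.4(255 − c):
  R: 1 + 0.4×(255−1) = 1 + 101.6 = 102.6 → 103
  G: 6 + 99.6 = 105.6 → 106
  B: 32 + 89.2 = 121.2 → 121
After the tint: rgb(103, 106, 121) = #676a79.
An 89% shade moves each channel 89% toward 0:
  R: 103 − 91.67 = 11.33 → 11
  G: 106 + 0.89×(0−106) = 106 − 94.34 = 11.66 → 12
  B: 121 + 0.89×(0−121) = 121 − 107.69 = 13.31 → 13
rgb(11, 12, 13) = #0b0c0d.

#0b0c0d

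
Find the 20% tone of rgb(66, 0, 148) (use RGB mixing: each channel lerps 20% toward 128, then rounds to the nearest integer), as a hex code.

#4E1A90

Lerp each channel 20% toward 128:
  R: 66 + 0.2×(128−66) = 66 + 12.4 = 78.4 → 78
  G: 0 + 0.2×(128−0) = 0 + 25.6 = 25.6 → 26
  B: 148 − 4 = 144 → 144
rgb(78, 26, 144) = #4E1A90.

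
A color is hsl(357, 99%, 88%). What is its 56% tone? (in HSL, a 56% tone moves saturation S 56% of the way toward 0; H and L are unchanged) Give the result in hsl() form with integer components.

S moves 56% from 99 toward 0: 99 − 55.44 = 43.56 → 44.
H and L are unchanged.

hsl(357, 44%, 88%)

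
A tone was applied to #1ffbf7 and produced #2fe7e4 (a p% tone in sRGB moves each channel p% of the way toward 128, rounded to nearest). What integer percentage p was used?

#1ffbf7 is rgb(31, 251, 247); #2fe7e4 is rgb(47, 231, 228).
On the G channel (widest range): 231 ≈ 251 + (p/100)(128 − 251), so p ≈ 100×(231 − 251)/(128 − 251) = -2000/-123 = 16.26.
p = 16 reproduces all three channels after rounding.

16%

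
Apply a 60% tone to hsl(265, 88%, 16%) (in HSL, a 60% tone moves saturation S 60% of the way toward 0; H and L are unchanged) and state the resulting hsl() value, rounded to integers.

hsl(265, 35%, 16%)

S moves 60% from 88 toward 0: 88 − 52.8 = 35.2 → 35.
H and L are unchanged.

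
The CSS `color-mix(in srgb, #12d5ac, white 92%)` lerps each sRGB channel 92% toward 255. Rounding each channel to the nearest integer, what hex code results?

#ecfcf8

#12d5ac is rgb(18, 213, 172).
Lerp each channel 92% toward 255:
  R: 18 + 218.04 = 236.04 → 236
  G: 213 + 0.92×(255−213) = 213 + 38.64 = 251.64 → 252
  B: 172 + 76.36 = 248.36 → 248
rgb(236, 252, 248) = #ecfcf8.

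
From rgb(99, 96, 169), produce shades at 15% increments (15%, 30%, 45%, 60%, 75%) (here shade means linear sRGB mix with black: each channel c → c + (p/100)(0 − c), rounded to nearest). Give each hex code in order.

#545290, #454376, #36355d, #282644, #19182a

15%: (99 − 14.85 = 84.15→84, 96 − 14.4 = 81.6→82, 169 − 25.35 = 143.65→144) → #545290
30%: (99 − 29.7 = 69.3→69, 96 − 28.8 = 67.2→67, 169 − 50.7 = 118.3→118) → #454376
45%: (99 − 44.55 = 54.45→54, 96 − 43.2 = 52.8→53, 169 − 76.05 = 92.95→93) → #36355d
60%: (99 − 59.4 = 39.6→40, 96 − 57.6 = 38.4→38, 169 − 101.4 = 67.6→68) → #282644
75%: (99 − 74.25 = 24.75→25, 96 − 72 = 24→24, 169 − 126.75 = 42.25→42) → #19182a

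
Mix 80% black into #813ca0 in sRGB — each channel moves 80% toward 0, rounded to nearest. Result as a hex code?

#813ca0 is rgb(129, 60, 160).
Lerp each channel 80% toward 0:
  R: 129 − 103.2 = 25.8 → 26
  G: 60 + 0.8×(0−60) = 60 − 48 = 12 → 12
  B: 160 + 0.8×(0−160) = 160 − 128 = 32 → 32
rgb(26, 12, 32) = #1a0c20.

#1a0c20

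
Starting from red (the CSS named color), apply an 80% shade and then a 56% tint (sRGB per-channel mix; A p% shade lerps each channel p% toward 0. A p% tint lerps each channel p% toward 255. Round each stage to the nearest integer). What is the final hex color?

#A58F8F

CSS red is rgb(255, 0, 0).
Lerp each channel 80% toward 0:
  R: 255 + 0.8×(0−255) = 255 − 204 = 51 → 51
  G: 0 + 0.8×(0−0) = 0 + 0 = 0 → 0
  B: 0 + 0 = 0 → 0
After the shade: rgb(51, 0, 0) = #330000.
A 56% tint moves each channel 56% toward 255:
  R: 51 + 114.24 = 165.24 → 165
  G: 0 + 142.8 = 142.8 → 143
  B: 0 + 0.56×(255−0) = 0 + 142.8 = 142.8 → 143
rgb(165, 143, 143) = #A58F8F.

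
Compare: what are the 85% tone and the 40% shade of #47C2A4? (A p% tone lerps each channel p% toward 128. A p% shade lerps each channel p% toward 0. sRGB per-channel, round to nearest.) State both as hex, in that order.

#47C2A4 is rgb(71, 194, 164).
85% tone:
  R: 71 + 0.85×(128−71) = 71 + 48.45 = 119.45 → 119
  G: 194 + 0.85×(128−194) = 194 − 56.1 = 137.9 → 138
  B: 164 + 0.85×(128−164) = 164 − 30.6 = 133.4 → 133
  → #778A85
40% shade:
  R: 71 + 0.4×(0−71) = 71 − 28.4 = 42.6 → 43
  G: 194 + 0.4×(0−194) = 194 − 77.6 = 116.4 → 116
  B: 164 − 65.6 = 98.4 → 98
  → #2B7462

#778A85, #2B7462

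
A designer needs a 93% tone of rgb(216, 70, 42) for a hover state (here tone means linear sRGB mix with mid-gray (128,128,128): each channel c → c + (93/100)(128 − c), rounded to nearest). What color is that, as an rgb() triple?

rgb(134, 124, 122)

Per channel, c → c + 0.93(128 − c):
  R: 216 − 81.84 = 134.16 → 134
  G: 70 + 0.93×(128−70) = 70 + 53.94 = 123.94 → 124
  B: 42 + 0.93×(128−42) = 42 + 79.98 = 121.98 → 122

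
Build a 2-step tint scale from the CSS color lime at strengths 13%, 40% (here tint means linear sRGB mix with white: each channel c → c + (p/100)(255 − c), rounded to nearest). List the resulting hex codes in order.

CSS lime is rgb(0, 255, 0).
13%: (0 + 33.15 = 33.15→33, 255→255, 0 + 33.15 = 33.15→33) → #21ff21
40%: (0 + 102 = 102→102, 255→255, 0 + 102 = 102→102) → #66ff66

#21ff21, #66ff66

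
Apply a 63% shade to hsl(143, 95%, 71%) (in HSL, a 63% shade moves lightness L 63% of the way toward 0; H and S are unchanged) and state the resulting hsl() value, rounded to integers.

hsl(143, 95%, 26%)

L moves 63% from 71 toward 0: 71 − 44.73 = 26.27 → 26.
H and S are unchanged.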